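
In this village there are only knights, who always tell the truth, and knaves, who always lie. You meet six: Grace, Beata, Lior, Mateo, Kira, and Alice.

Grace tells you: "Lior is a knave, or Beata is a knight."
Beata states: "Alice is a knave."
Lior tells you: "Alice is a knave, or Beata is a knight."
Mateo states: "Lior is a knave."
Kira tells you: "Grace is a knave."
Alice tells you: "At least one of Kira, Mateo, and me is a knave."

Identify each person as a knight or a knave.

Grace: knight, Beata: knave, Lior: knave, Mateo: knight, Kira: knave, Alice: knight

Consider Grace. Suppose Grace is a knave.
Then no assignment of the remaining roles makes every statement match its speaker's type — contradiction.
So Grace is a knight.
With that fixed, Kira's statement is false, so Kira is a knave.
With that fixed, Alice's statement is true, so Alice is a knight.
With that fixed, Beata's statement is false, so Beata is a knave.
With that fixed, Lior's statement is false, so Lior is a knave.
With that fixed, Mateo's statement is true, so Mateo is a knight.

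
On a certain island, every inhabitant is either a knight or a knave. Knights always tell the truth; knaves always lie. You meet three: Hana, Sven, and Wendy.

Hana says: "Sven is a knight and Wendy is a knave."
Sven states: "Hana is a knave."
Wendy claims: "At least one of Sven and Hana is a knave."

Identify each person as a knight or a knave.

Hana: knave, Sven: knight, Wendy: knight

Consider Hana. Suppose Hana is a knight.
Then no assignment of the remaining roles makes every statement match its speaker's type — contradiction.
So Hana is a knave.
With that fixed, Sven's statement is true, so Sven is a knight.
With that fixed, Wendy's statement is true, so Wendy is a knight.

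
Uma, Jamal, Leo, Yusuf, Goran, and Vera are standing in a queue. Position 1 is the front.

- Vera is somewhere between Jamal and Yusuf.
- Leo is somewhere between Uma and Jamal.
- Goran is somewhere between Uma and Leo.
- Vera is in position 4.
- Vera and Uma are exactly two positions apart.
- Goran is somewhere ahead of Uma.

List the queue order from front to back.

Jamal, Leo, Goran, Vera, Yusuf, Uma

From clue 1: Vera is in {2,3,4,5}.
From clues 1–2: Leo is in {2,3,4,5}.
From clues 1–3: Jamal is in {1,3,4,6}.
From clues 1–4: Vera → position 4.
From clues 1–5: Goran → position 3.
From clues 1–6: Jamal → position 1, Leo → position 2, Yusuf → position 5, Uma → position 6.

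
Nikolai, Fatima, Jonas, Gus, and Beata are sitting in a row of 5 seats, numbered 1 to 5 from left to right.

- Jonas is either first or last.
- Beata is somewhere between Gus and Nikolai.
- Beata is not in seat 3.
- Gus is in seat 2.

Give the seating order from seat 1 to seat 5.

From clue 1: Jonas is in {1,5}.
From clues 1–4: Jonas → seat 1, Gus → seat 2, Fatima → seat 3, Beata → seat 4, Nikolai → seat 5.

Jonas, Gus, Fatima, Beata, Nikolai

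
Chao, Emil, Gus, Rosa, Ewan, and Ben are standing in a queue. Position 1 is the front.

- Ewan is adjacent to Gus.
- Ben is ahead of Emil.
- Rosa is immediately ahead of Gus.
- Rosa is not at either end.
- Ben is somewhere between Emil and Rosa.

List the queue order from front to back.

Chao, Rosa, Gus, Ewan, Ben, Emil

From clues 1–2: Emil is in {2,3,4,5,6}.
From clues 1–3: Emil is in {2,3,5,6}.
From clues 1–4: Gus is in {3,4,5}.
From clues 1–5: Chao → position 1, Rosa → position 2, Gus → position 3, Ewan → position 4, Ben → position 5, Emil → position 6.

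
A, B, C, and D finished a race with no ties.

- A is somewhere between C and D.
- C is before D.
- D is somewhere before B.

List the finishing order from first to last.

C, A, D, B

From clue 1: A is in {2,3}.
From clues 1–3: C → place 1, A → place 2, D → place 3, B → place 4.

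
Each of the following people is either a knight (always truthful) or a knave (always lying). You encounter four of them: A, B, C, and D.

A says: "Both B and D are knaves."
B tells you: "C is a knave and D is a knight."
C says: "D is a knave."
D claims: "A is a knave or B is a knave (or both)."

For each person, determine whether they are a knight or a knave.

A: knave, B: knight, C: knave, D: knight

Consider A. Suppose A is a knight.
Then no assignment of the remaining roles makes every statement match its speaker's type — contradiction.
So A is a knave.
With that fixed, D's statement is true, so D is a knight.
With that fixed, C's statement is false, so C is a knave.
With that fixed, B's statement is true, so B is a knight.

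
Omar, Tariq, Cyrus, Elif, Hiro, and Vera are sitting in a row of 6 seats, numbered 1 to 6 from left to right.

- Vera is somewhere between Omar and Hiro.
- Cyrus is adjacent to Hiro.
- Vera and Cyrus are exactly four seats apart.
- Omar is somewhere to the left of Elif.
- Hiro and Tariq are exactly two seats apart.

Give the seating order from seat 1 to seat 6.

Omar, Vera, Tariq, Elif, Hiro, Cyrus

From clue 1: Vera is in {2,3,4,5}.
From clues 1–3: Omar is in {1,6}.
From clues 1–4: Omar → seat 1, Vera → seat 2, Hiro → seat 5, Cyrus → seat 6.
From clues 1–5: Tariq → seat 3, Elif → seat 4.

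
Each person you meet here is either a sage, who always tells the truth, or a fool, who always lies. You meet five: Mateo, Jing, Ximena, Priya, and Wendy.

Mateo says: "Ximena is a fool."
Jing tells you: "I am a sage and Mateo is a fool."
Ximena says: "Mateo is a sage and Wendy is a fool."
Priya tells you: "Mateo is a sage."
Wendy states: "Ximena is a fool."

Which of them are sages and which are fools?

Mateo: sage, Jing: fool, Ximena: fool, Priya: sage, Wendy: sage

Consider Mateo. Suppose Mateo is a fool.
Then no assignment of the remaining roles makes every statement match its speaker's type — contradiction.
So Mateo is a sage.
With that fixed, Jing's statement is false, so Jing is a fool.
With that fixed, Priya's statement is true, so Priya is a sage.
Consider Ximena. Suppose Ximena is a sage.
Then Mateo's statement comes out false, contradicting Mateo being a sage.
So Ximena is a fool.
With that fixed, Wendy's statement is true, so Wendy is a sage.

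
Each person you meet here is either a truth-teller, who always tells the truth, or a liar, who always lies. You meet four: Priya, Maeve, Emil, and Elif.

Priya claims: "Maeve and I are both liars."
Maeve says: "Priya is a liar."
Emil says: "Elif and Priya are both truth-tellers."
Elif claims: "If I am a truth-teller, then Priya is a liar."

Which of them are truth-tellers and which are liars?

Priya: liar, Maeve: truth-teller, Emil: liar, Elif: truth-teller

Consider Priya. Suppose Priya is a truth-teller.
Then Priya's own statement would have to be true, but it can't be — contradiction.
So Priya is a liar.
With that fixed, Maeve's statement is true, so Maeve is a truth-teller.
With that fixed, Emil's statement is false, so Emil is a liar.
With that fixed, Elif's statement is true, so Elif is a truth-teller.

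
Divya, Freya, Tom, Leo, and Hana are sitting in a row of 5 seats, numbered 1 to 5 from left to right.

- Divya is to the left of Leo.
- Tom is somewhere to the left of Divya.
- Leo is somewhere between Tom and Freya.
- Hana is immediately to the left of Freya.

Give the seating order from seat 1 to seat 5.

From clue 1: Divya is in {1,2,3,4}.
From clues 1–2: Divya is in {2,3,4}.
From clues 1–3: Divya is in {2,3}.
From clues 1–4: Tom → seat 1, Divya → seat 2, Leo → seat 3, Hana → seat 4, Freya → seat 5.

Tom, Divya, Leo, Hana, Freya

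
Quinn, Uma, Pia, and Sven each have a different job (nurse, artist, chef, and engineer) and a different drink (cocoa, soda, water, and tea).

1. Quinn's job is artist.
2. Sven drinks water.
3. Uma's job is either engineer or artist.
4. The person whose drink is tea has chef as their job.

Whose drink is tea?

Pia

With clues 1–2, Sven is impossible for the one with drink tea.
With clues 1–4, Quinn and Uma are impossible for the one with drink tea.
That leaves Pia.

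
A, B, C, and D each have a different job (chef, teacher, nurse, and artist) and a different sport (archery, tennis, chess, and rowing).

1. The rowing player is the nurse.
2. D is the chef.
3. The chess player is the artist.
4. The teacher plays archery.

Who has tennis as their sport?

With clues 1–4, A, B, and C are impossible for the one with sport tennis.
That leaves D.

D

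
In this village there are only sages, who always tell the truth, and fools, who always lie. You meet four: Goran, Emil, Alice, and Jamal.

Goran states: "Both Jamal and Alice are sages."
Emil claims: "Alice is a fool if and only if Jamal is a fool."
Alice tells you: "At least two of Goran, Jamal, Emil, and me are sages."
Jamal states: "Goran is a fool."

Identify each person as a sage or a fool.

Goran: fool, Emil: fool, Alice: fool, Jamal: sage

Consider Goran. Suppose Goran is a sage.
Then no assignment of the remaining roles makes every statement match its speaker's type — contradiction.
So Goran is a fool.
With that fixed, Jamal's statement is true, so Jamal is a sage.
Consider Emil. Suppose Emil is a sage.
Then no assignment of the remaining roles makes every statement match its speaker's type — contradiction.
So Emil is a fool.
Consider Alice. Suppose Alice is a sage.
Then Goran's statement comes out true, contradicting Goran being a fool.
So Alice is a fool.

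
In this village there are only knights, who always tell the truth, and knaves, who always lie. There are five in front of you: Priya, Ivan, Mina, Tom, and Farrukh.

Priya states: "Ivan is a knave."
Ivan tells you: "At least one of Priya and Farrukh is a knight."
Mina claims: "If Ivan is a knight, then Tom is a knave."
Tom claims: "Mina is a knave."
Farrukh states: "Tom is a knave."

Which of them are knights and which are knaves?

Consider Priya. Suppose Priya is a knight.
Then no assignment of the remaining roles makes every statement match its speaker's type — contradiction.
So Priya is a knave.
Consider Ivan. Suppose Ivan is a knave.
Then Priya's statement comes out true, contradicting Priya being a knave.
So Ivan is a knight.
Consider Mina. Suppose Mina is a knave.
Then no assignment of the remaining roles makes every statement match its speaker's type — contradiction.
So Mina is a knight.
With that fixed, Tom's statement is false, so Tom is a knave.
With that fixed, Farrukh's statement is true, so Farrukh is a knight.

Priya: knave, Ivan: knight, Mina: knight, Tom: knave, Farrukh: knight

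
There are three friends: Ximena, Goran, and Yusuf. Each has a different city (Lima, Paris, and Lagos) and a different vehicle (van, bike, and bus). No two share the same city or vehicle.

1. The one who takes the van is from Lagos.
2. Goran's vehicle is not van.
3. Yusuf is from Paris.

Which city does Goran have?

Lima

With clues 1–2, Lagos is impossible for Goran's city.
With clues 1–3, Paris is impossible for Goran's city.
That leaves Lima.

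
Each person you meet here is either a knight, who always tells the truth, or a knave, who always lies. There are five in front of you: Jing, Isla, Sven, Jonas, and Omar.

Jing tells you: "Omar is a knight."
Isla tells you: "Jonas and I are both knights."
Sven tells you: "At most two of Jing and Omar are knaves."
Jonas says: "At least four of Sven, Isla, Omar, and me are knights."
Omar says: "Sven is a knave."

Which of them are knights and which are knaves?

Jing: knave, Isla: knave, Sven: knight, Jonas: knave, Omar: knave

Regardless of anyone's role, Sven's statement is true, so Sven is a knight.
With that fixed, Omar's statement is false, so Omar is a knave.
With that fixed, Jing's statement is false, so Jing is a knave.
With that fixed, Jonas's statement is false, so Jonas is a knave.
With that fixed, Isla's statement is false, so Isla is a knave.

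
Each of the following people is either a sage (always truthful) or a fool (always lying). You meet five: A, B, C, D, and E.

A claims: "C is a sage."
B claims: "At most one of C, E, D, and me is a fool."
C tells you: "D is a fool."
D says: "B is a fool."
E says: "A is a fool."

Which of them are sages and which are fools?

A: fool, B: fool, C: fool, D: sage, E: sage

Consider A. Suppose A is a sage.
Then no assignment of the remaining roles makes every statement match its speaker's type — contradiction.
So A is a fool.
With that fixed, E's statement is true, so E is a sage.
Consider B. Suppose B is a sage.
Then no assignment of the remaining roles makes every statement match its speaker's type — contradiction.
So B is a fool.
With that fixed, D's statement is true, so D is a sage.
With that fixed, C's statement is false, so C is a fool.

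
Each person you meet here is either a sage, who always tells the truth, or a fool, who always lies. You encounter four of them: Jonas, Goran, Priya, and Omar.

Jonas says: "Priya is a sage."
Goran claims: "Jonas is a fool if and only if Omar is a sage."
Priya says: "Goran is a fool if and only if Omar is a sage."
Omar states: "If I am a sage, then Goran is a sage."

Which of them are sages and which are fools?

Jonas: fool, Goran: sage, Priya: fool, Omar: sage

Consider Jonas. Suppose Jonas is a sage.
Then no assignment of the remaining roles makes every statement match its speaker's type — contradiction.
So Jonas is a fool.
Consider Goran. Suppose Goran is a fool.
Then whichever role Omar has, Omar's statement has the wrong truth value — contradiction.
So Goran is a sage.
With that fixed, Omar's statement is true, so Omar is a sage.
With that fixed, Priya's statement is false, so Priya is a fool.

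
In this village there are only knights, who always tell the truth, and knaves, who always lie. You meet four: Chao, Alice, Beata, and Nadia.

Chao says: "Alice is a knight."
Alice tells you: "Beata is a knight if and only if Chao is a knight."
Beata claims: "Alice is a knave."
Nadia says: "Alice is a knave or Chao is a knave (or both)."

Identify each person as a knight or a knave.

Chao: knave, Alice: knave, Beata: knight, Nadia: knight

Consider Chao. Suppose Chao is a knight.
Then no assignment of the remaining roles makes every statement match its speaker's type — contradiction.
So Chao is a knave.
With that fixed, Nadia's statement is true, so Nadia is a knight.
Consider Alice. Suppose Alice is a knight.
Then Chao's statement comes out true, contradicting Chao being a knave.
So Alice is a knave.
With that fixed, Beata's statement is true, so Beata is a knight.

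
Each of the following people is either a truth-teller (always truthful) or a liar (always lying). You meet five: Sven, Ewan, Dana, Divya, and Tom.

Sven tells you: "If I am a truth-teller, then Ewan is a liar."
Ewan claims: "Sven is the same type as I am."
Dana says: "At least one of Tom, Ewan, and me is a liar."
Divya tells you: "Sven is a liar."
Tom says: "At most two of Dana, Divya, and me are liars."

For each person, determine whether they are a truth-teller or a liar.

Consider Sven. Suppose Sven is a liar.
Then Sven's own statement would have to be false, but it can't be — contradiction.
So Sven is a truth-teller.
With that fixed, Divya's statement is false, so Divya is a liar.
Consider Ewan. Suppose Ewan is a truth-teller.
Then Sven's statement comes out false, contradicting Sven being a truth-teller.
So Ewan is a liar.
With that fixed, Dana's statement is true, so Dana is a truth-teller.
With that fixed, Tom's statement is true, so Tom is a truth-teller.

Sven: truth-teller, Ewan: liar, Dana: truth-teller, Divya: liar, Tom: truth-teller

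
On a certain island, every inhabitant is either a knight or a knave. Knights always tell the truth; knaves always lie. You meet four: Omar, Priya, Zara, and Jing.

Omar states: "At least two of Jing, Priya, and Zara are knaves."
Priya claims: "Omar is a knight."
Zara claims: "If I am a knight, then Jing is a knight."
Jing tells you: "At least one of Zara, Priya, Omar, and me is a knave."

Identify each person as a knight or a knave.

Omar: knave, Priya: knave, Zara: knight, Jing: knight

Consider Omar. Suppose Omar is a knight.
Then no assignment of the remaining roles makes every statement match its speaker's type — contradiction.
So Omar is a knave.
With that fixed, Priya's statement is false, so Priya is a knave.
With that fixed, Jing's statement is true, so Jing is a knight.
With that fixed, Zara's statement is true, so Zara is a knight.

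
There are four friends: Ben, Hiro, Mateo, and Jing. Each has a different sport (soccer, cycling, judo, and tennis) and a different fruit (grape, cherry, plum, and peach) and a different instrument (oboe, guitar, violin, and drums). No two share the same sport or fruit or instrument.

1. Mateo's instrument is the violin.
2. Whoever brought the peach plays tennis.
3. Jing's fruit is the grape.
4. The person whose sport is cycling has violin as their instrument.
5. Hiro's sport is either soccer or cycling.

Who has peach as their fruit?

Ben

With clues 1–3, Jing is impossible for the one with fruit peach.
With clues 1–4, Mateo is impossible for the one with fruit peach.
With clues 1–5, Hiro is impossible for the one with fruit peach.
That leaves Ben.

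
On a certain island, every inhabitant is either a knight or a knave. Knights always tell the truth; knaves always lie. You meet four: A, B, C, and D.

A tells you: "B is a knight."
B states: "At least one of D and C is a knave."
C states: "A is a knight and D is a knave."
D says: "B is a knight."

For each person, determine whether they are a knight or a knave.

A: knight, B: knight, C: knave, D: knight

Consider A. Suppose A is a knave.
Then no assignment of the remaining roles makes every statement match its speaker's type — contradiction.
So A is a knight.
Consider B. Suppose B is a knave.
Then A's statement comes out false, contradicting A being a knight.
So B is a knight.
With that fixed, D's statement is true, so D is a knight.
With that fixed, C's statement is false, so C is a knave.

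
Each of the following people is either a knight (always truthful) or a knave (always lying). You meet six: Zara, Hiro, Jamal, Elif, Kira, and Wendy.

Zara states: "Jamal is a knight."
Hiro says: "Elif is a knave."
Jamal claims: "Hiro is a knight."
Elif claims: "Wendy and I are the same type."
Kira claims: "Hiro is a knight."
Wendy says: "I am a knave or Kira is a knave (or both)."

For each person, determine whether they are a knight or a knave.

Consider Zara. Suppose Zara is a knight.
Then no assignment of the remaining roles makes every statement match its speaker's type — contradiction.
So Zara is a knave.
Consider Hiro. Suppose Hiro is a knight.
Then no assignment of the remaining roles makes every statement match its speaker's type — contradiction.
So Hiro is a knave.
With that fixed, Jamal's statement is false, so Jamal is a knave.
With that fixed, Kira's statement is false, so Kira is a knave.
With that fixed, Wendy's statement is true, so Wendy is a knight.
Consider Elif. Suppose Elif is a knave.
Then Hiro's statement comes out true, contradicting Hiro being a knave.
So Elif is a knight.

Zara: knave, Hiro: knave, Jamal: knave, Elif: knight, Kira: knave, Wendy: knight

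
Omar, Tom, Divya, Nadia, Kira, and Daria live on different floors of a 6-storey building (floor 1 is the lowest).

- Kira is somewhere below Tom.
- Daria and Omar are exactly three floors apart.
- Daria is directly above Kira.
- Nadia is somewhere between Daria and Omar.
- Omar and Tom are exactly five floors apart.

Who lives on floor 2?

With clues 1–3, Tom is ruled out for floor 2.
With clues 1–4, Divya is ruled out for floor 2.
With clues 1–5, Daria, Kira, and Omar are ruled out for floor 2.
So floor 2 is Nadia.

Nadia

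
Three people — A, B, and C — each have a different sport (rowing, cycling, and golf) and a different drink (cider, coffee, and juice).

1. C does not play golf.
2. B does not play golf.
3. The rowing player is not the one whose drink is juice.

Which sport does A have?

With clues 1–2, cycling and rowing are impossible for A's sport.
That leaves golf.

golf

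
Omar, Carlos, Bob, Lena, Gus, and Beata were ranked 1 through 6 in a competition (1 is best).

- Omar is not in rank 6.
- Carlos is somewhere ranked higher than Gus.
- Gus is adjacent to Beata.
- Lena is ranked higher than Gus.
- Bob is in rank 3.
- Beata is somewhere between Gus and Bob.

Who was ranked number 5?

Beata

With clues 1–3, Carlos is ruled out for rank 5.
With clues 1–4, Bob and Lena are ruled out for rank 5.
With clues 1–5, Omar is ruled out for rank 5.
With clues 1–6, Gus is ruled out for rank 5.
So rank 5 is Beata.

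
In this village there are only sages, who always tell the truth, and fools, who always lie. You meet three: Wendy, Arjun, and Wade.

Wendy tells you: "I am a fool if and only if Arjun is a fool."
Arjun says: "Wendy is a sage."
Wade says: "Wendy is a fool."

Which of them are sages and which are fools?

Wendy: sage, Arjun: sage, Wade: fool

Consider Wendy. Suppose Wendy is a fool.
Then no assignment of the remaining roles makes every statement match its speaker's type — contradiction.
So Wendy is a sage.
With that fixed, Arjun's statement is true, so Arjun is a sage.
With that fixed, Wade's statement is false, so Wade is a fool.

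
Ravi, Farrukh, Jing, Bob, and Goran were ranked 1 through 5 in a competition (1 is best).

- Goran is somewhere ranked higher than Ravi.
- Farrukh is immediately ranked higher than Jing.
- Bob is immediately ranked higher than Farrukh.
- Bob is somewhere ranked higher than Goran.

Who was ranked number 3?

Jing

With clues 1–3, Goran and Ravi are ruled out for rank 3.
With clues 1–4, Bob and Farrukh are ruled out for rank 3.
So rank 3 is Jing.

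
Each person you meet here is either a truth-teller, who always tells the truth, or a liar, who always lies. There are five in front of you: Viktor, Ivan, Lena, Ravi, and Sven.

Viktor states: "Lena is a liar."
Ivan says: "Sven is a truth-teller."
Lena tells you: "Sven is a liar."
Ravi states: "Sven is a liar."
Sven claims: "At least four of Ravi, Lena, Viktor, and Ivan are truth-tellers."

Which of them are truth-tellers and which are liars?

Consider Viktor. Suppose Viktor is a truth-teller.
Then no assignment of the remaining roles makes every statement match its speaker's type — contradiction.
So Viktor is a liar.
With that fixed, Sven's statement is false, so Sven is a liar.
With that fixed, Ivan's statement is false, so Ivan is a liar.
With that fixed, Lena's statement is true, so Lena is a truth-teller.
With that fixed, Ravi's statement is true, so Ravi is a truth-teller.

Viktor: liar, Ivan: liar, Lena: truth-teller, Ravi: truth-teller, Sven: liar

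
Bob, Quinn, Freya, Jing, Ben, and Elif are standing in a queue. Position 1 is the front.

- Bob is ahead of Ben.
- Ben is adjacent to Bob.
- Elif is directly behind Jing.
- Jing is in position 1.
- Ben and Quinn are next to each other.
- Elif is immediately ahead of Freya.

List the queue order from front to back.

From clue 1: Bob is in {1,2,3,4,5}.
From clues 1–4: Jing → position 1, Elif → position 2.
From clues 1–5: Bob is in {3,4}.
From clues 1–6: Freya → position 3, Bob → position 4, Ben → position 5, Quinn → position 6.

Jing, Elif, Freya, Bob, Ben, Quinn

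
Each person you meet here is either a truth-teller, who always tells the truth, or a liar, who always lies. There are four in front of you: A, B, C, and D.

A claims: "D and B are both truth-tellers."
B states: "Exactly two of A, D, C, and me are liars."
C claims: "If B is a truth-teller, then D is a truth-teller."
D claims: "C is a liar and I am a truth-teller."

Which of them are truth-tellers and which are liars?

Consider A. Suppose A is a truth-teller.
Then no assignment of the remaining roles makes every statement match its speaker's type — contradiction.
So A is a liar.
Consider B. Suppose B is a truth-teller.
Then no assignment of the remaining roles makes every statement match its speaker's type — contradiction.
So B is a liar.
With that fixed, C's statement is true, so C is a truth-teller.
With that fixed, D's statement is false, so D is a liar.

A: liar, B: liar, C: truth-teller, D: liar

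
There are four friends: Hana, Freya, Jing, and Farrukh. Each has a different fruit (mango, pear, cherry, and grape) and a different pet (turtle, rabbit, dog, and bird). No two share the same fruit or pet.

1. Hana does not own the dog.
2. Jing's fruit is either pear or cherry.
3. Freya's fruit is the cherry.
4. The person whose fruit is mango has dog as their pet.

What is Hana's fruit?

grape

With clues 1–3, cherry and pear are impossible for Hana's fruit.
With clues 1–4, mango is impossible for Hana's fruit.
That leaves grape.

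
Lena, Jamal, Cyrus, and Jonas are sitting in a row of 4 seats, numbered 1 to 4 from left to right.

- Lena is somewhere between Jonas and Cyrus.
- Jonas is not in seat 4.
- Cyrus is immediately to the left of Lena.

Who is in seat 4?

With clue 1, Lena is ruled out for seat 4.
With clues 1–2, Jonas is ruled out for seat 4.
With clues 1–3, Cyrus is ruled out for seat 4.
So seat 4 is Jamal.

Jamal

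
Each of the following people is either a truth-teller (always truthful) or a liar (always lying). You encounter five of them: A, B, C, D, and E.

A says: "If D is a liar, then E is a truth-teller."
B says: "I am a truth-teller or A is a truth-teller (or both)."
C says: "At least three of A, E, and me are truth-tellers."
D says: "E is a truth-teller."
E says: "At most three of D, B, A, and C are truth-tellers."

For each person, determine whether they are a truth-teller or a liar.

A: truth-teller, B: truth-teller, C: liar, D: truth-teller, E: truth-teller

Consider A. Suppose A is a liar.
Then no assignment of the remaining roles makes every statement match its speaker's type — contradiction.
So A is a truth-teller.
With that fixed, B's statement is true, so B is a truth-teller.
Consider C. Suppose C is a truth-teller.
Then no assignment of the remaining roles makes every statement match its speaker's type — contradiction.
So C is a liar.
With that fixed, E's statement is true, so E is a truth-teller.
With that fixed, D's statement is true, so D is a truth-teller.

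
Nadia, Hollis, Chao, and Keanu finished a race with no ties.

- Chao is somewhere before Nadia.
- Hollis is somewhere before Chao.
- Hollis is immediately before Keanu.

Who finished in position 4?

With clue 1, Chao is ruled out for place 4.
With clues 1–2, Hollis is ruled out for place 4.
With clues 1–3, Keanu is ruled out for place 4.
So place 4 is Nadia.

Nadia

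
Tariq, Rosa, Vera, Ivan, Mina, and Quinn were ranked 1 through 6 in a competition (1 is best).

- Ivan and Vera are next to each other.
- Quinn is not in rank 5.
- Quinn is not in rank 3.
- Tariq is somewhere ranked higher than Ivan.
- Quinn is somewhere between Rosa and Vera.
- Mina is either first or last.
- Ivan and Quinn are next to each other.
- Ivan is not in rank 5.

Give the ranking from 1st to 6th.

From clues 1–2: Quinn is in {1,2,3,4,6}.
From clues 1–3: Quinn is in {1,2,4,6}.
From clues 1–4: Tariq is in {1,2,3,4}.
From clues 1–5: Quinn is in {2,4}.
From clues 1–6: Mina is in {1,6}.
From clues 1–7: Quinn → rank 4.
From clues 1–8: Tariq → rank 1, Vera → rank 2, Ivan → rank 3, Rosa → rank 5, Mina → rank 6.

Tariq, Vera, Ivan, Quinn, Rosa, Mina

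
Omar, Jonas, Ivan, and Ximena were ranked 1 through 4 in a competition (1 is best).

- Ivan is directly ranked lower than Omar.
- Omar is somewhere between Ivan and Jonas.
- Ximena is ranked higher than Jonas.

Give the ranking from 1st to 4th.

From clue 1: Omar is in {1,2,3}.
From clues 1–2: Omar is in {2,3}.
From clues 1–3: Ximena → rank 1, Jonas → rank 2, Omar → rank 3, Ivan → rank 4.

Ximena, Jonas, Omar, Ivan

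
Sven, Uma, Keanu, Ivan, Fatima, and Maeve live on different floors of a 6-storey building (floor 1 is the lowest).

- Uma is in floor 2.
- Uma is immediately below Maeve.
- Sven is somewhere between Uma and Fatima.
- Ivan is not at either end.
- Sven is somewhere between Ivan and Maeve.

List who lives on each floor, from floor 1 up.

From clue 1: Uma → floor 2.
From clues 1–2: Maeve → floor 3.
From clues 1–3: Sven is in {4,5}.
From clues 1–4: Keanu → floor 1, Fatima → floor 6.
From clues 1–5: Sven → floor 4, Ivan → floor 5.

Keanu, Uma, Maeve, Sven, Ivan, Fatima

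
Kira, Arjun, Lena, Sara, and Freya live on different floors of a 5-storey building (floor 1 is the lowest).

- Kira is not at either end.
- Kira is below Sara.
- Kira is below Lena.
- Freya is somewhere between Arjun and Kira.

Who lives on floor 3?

Kira

With clues 1–4, Arjun, Freya, Lena, and Sara are ruled out for floor 3.
So floor 3 is Kira.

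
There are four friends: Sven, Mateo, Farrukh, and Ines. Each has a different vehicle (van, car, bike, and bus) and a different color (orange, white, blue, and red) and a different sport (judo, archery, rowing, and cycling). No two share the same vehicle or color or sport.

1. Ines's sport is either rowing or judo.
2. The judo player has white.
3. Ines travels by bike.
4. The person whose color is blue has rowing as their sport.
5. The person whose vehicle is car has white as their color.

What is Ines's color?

blue

With clues 1–4, orange and red are impossible for Ines's color.
With clues 1–5, white is impossible for Ines's color.
That leaves blue.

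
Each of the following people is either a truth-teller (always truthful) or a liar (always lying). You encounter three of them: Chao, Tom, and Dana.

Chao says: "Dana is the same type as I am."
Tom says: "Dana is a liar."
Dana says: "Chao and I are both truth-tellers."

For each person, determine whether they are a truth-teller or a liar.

Consider Chao. Suppose Chao is a liar.
Then no assignment of the remaining roles makes every statement match its speaker's type — contradiction.
So Chao is a truth-teller.
Consider Tom. Suppose Tom is a truth-teller.
Then no assignment of the remaining roles makes every statement match its speaker's type — contradiction.
So Tom is a liar.
Consider Dana. Suppose Dana is a liar.
Then Chao's statement comes out false, contradicting Chao being a truth-teller.
So Dana is a truth-teller.

Chao: truth-teller, Tom: liar, Dana: truth-teller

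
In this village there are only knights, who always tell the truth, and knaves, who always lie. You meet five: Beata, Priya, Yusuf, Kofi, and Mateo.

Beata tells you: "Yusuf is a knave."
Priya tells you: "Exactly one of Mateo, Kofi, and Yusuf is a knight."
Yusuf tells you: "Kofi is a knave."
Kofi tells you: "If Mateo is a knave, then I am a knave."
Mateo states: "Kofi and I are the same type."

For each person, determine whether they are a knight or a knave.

Consider Beata. Suppose Beata is a knave.
Then no assignment of the remaining roles makes every statement match its speaker's type — contradiction.
So Beata is a knight.
Consider Priya. Suppose Priya is a knight.
Then no assignment of the remaining roles makes every statement match its speaker's type — contradiction.
So Priya is a knave.
Consider Yusuf. Suppose Yusuf is a knight.
Then Beata's statement comes out false, contradicting Beata being a knight.
So Yusuf is a knave.
Consider Kofi. Suppose Kofi is a knave.
Then Yusuf's statement comes out true, contradicting Yusuf being a knave.
So Kofi is a knight.
Consider Mateo. Suppose Mateo is a knave.
Then Priya's statement comes out true, contradicting Priya being a knave.
So Mateo is a knight.

Beata: knight, Priya: knave, Yusuf: knave, Kofi: knight, Mateo: knight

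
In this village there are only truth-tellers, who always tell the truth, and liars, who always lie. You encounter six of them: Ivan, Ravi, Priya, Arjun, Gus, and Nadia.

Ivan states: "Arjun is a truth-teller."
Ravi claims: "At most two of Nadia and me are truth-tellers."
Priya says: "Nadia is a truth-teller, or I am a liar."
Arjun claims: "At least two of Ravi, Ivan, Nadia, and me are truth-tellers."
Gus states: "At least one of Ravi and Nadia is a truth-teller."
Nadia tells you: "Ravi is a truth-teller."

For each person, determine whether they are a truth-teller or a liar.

Ivan: truth-teller, Ravi: truth-teller, Priya: truth-teller, Arjun: truth-teller, Gus: truth-teller, Nadia: truth-teller

Regardless of anyone's role, Ravi's statement is true, so Ravi is a truth-teller.
With that fixed, Gus's statement is true, so Gus is a truth-teller.
With that fixed, Nadia's statement is true, so Nadia is a truth-teller.
With that fixed, Priya's statement is true, so Priya is a truth-teller.
With that fixed, Arjun's statement is true, so Arjun is a truth-teller.
With that fixed, Ivan's statement is true, so Ivan is a truth-teller.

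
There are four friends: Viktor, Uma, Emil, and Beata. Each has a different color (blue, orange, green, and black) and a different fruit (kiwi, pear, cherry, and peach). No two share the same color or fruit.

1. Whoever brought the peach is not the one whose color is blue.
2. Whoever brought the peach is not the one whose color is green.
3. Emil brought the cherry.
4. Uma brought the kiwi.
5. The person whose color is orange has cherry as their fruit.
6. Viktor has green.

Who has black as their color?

Beata

With clues 1–5, Emil and Uma are impossible for the one with color black.
With clues 1–6, Viktor is impossible for the one with color black.
That leaves Beata.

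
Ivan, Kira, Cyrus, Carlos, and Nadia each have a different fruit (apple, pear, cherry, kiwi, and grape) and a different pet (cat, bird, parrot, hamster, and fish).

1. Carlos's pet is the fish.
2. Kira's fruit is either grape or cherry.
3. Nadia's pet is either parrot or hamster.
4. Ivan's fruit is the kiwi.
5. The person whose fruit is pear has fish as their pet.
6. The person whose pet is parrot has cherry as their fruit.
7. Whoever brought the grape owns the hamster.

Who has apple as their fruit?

Cyrus

With clues 1–2, Kira is impossible for the one with fruit apple.
With clues 1–4, Ivan is impossible for the one with fruit apple.
With clues 1–5, Carlos is impossible for the one with fruit apple.
With clues 1–7, Nadia is impossible for the one with fruit apple.
That leaves Cyrus.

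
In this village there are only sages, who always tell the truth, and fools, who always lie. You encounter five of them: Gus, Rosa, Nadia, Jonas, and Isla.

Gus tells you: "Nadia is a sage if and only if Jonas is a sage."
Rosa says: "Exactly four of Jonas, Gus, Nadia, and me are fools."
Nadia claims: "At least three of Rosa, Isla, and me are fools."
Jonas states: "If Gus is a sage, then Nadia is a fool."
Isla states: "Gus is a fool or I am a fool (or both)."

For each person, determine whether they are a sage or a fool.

Gus: fool, Rosa: fool, Nadia: fool, Jonas: sage, Isla: sage

Consider Gus. Suppose Gus is a sage.
Then whichever role Isla has, Isla's statement has the wrong truth value — contradiction.
So Gus is a fool.
With that fixed, Jonas's statement is true, so Jonas is a sage.
With that fixed, Isla's statement is true, so Isla is a sage.
With that fixed, Rosa's statement is false, so Rosa is a fool.
With that fixed, Nadia's statement is false, so Nadia is a fool.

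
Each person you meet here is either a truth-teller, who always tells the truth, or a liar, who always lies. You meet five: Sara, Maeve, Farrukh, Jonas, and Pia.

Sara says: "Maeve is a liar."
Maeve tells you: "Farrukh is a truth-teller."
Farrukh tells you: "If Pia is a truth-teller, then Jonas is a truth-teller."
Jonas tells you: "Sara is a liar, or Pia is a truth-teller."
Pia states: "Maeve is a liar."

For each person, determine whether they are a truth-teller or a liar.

Sara: liar, Maeve: truth-teller, Farrukh: truth-teller, Jonas: truth-teller, Pia: liar

Consider Sara. Suppose Sara is a truth-teller.
Then no assignment of the remaining roles makes every statement match its speaker's type — contradiction.
So Sara is a liar.
With that fixed, Jonas's statement is true, so Jonas is a truth-teller.
With that fixed, Farrukh's statement is true, so Farrukh is a truth-teller.
With that fixed, Maeve's statement is true, so Maeve is a truth-teller.
With that fixed, Pia's statement is false, so Pia is a liar.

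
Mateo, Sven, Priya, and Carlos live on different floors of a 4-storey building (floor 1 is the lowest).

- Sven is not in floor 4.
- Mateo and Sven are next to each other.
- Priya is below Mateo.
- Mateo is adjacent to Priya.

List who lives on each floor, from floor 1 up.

From clue 1: Sven is in {1,2,3}.
From clues 1–3: Sven is in {2,3}.
From clues 1–4: Priya → floor 1, Mateo → floor 2, Sven → floor 3, Carlos → floor 4.

Priya, Mateo, Sven, Carlos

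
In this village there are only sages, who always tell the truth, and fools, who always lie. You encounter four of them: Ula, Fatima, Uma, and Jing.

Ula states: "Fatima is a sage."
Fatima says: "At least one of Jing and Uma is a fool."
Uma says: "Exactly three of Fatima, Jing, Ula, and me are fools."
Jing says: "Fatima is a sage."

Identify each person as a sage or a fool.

Consider Ula. Suppose Ula is a fool.
Then no assignment of the remaining roles makes every statement match its speaker's type — contradiction.
So Ula is a sage.
Consider Fatima. Suppose Fatima is a fool.
Then Ula's statement comes out false, contradicting Ula being a sage.
So Fatima is a sage.
With that fixed, Uma's statement is false, so Uma is a fool.
With that fixed, Jing's statement is true, so Jing is a sage.

Ula: sage, Fatima: sage, Uma: fool, Jing: sage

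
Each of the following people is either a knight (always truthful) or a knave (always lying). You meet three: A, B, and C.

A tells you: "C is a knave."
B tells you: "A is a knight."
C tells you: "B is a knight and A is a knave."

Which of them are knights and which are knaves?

Consider A. Suppose A is a knave.
Then no assignment of the remaining roles makes every statement match its speaker's type — contradiction.
So A is a knight.
With that fixed, B's statement is true, so B is a knight.
With that fixed, C's statement is false, so C is a knave.

A: knight, B: knight, C: knave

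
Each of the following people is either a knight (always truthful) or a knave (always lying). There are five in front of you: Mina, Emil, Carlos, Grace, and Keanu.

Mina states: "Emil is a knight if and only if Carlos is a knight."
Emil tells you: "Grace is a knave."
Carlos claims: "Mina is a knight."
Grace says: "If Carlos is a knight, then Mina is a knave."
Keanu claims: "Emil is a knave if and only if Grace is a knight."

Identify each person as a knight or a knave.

Mina: knight, Emil: knight, Carlos: knight, Grace: knave, Keanu: knight

Consider Mina. Suppose Mina is a knave.
Then no assignment of the remaining roles makes every statement match its speaker's type — contradiction.
So Mina is a knight.
With that fixed, Carlos's statement is true, so Carlos is a knight.
With that fixed, Grace's statement is false, so Grace is a knave.
With that fixed, Emil's statement is true, so Emil is a knight.
With that fixed, Keanu's statement is true, so Keanu is a knight.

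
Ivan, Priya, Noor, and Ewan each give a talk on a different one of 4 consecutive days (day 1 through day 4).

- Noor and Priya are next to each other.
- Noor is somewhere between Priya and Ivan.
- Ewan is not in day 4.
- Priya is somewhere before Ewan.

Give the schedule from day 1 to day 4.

From clues 1–2: Noor is in {2,3}.
From clues 1–4: Priya → day 1, Noor → day 2, Ewan → day 3, Ivan → day 4.

Priya, Noor, Ewan, Ivan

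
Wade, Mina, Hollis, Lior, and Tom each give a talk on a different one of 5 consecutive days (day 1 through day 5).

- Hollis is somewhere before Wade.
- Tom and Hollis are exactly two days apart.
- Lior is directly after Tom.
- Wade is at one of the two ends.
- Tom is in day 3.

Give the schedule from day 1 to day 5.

Hollis, Mina, Tom, Lior, Wade

From clue 1: Wade is in {2,3,4,5}.
From clues 1–4: Wade → day 5.
From clues 1–5: Hollis → day 1, Mina → day 2, Tom → day 3, Lior → day 4.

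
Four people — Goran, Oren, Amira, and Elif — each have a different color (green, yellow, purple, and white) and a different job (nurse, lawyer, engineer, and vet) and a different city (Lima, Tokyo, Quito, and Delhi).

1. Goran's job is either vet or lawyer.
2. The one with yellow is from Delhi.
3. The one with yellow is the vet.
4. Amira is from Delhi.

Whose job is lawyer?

With clues 1–4, Amira, Elif, and Oren are impossible for the one with job lawyer.
That leaves Goran.

Goran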